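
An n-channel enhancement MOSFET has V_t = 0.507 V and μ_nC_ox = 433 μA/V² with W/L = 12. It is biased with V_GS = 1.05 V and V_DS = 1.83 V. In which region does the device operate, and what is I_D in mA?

k_n = μ_nC_ox · (W/L) = 5.196 mA/V².
V_ov = V_GS − V_t = 1.05 − 0.507 = 0.543 V.
Since V_DS = 1.83 V ≥ V_ov = 0.543 V, the device is in saturation.
I_D = ½ k_n V_ov² = 0.5 × 5.196 × 0.543² = 0.766 mA.

Saturation; I_D = 0.766 mA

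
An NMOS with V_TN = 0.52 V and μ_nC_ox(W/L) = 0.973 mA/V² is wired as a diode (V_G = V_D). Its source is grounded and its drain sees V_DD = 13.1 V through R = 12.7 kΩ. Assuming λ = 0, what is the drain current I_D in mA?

I_D = 0.884 mA

With gate tied to drain, V_GS = V_DS ≥ V_GS − V_TN, so the device is in saturation.
KCL at the drain: ½ k_n (V_GS − V_TN)² = (V_DD − V_GS)/R.
Let x = V_GS − 0.52. Then 6.18 x² + x − 12.58 = 0, giving x = 1.35 V (positive root), so V_GS = 1.87 V.
I_D = (V_DD − V_GS)/R = (13.1 − 1.87) / 12.7 = 0.884 mA.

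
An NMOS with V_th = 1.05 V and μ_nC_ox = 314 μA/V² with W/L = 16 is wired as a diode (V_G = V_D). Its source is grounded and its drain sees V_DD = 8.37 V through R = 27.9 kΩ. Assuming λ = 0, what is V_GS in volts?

V_GS = 1.37 V

With gate tied to drain, V_GS = V_DS ≥ V_GS − V_th, so the device is in saturation.
k_n = μ_nC_ox · (W/L) = 5.024 mA/V².
KCL at the drain: ½ k_n (V_GS − V_th)² = (V_DD − V_GS)/R.
Let x = V_GS − 1.05. Then 70.1 x² + x − 7.32 = 0, giving x = 0.316 V (positive root), so V_GS = 1.37 V.
I_D = (V_DD − V_GS)/R = (8.37 − 1.37) / 27.9 = 0.251 mA.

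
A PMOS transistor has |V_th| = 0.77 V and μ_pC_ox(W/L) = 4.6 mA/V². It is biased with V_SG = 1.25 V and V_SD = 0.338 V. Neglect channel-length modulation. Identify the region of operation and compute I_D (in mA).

Triode; I_D = 0.484 mA

V_ov = V_SG − |V_th| = 1.25 − 0.77 = 0.48 V.
Since V_SD = 0.338 V < V_ov = 0.48 V, the device is in the triode region.
I_D = k_p [V_ov · V_SD − ½ V_SD²] = 4.6 × [0.48 × 0.338 − 0.5 × 0.338²] = 0.484 mA.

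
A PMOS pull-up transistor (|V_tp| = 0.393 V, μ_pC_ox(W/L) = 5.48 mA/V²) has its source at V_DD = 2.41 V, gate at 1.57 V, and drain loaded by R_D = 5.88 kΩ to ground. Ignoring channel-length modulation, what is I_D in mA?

V_SG = V_DD − V_G = 2.41 − 1.57 = 0.84 V, so V_ov = 0.84 − 0.393 = 0.447 V.
Assume saturation: I_D = ½ k_p V_ov² = 0.5 × 5.48 × 0.447² = 0.547 mA, giving V_SD = V_DD − I_D R_D = 2.41 − 0.547 × 5.88 = -0.809 V.
But -0.809 V < V_ov = 0.447 V, so the device is actually in triode.
In triode I_D = k_p[V_ov V_SD − ½ V_SD²] and I_D = (V_DD − V_SD)/R_D. Equating: 16.1 V_SD² − 15.4 V_SD + 2.41 = 0, giving V_SD = 0.197 V (the root below V_ov).
I_D = (2.41 − 0.197) / 5.88 = 0.376 mA.

I_D = 0.376 mA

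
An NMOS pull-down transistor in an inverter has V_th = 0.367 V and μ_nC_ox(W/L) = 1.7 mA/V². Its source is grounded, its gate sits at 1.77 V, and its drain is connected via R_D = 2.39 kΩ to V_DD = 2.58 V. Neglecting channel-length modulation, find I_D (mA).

V_GS = V_G = 1.77 V, so V_ov = 1.77 − 0.367 = 1.4 V.
Assume saturation: I_D = ½ k_n V_ov² = 0.5 × 1.7 × 1.4² = 1.67 mA, giving V_DS = V_DD − I_D R_D = 2.58 − 1.67 × 2.39 = -1.42 V.
But -1.42 V < V_ov = 1.4 V, so the device is actually in triode.
In triode I_D = k_n[V_ov V_DS − ½ V_DS²] and I_D = (V_DD − V_DS)/R_D. Equating: 2.03 V_DS² − 6.7 V_DS + 2.58 = 0, giving V_DS = 0.445 V (the root below V_ov).
I_D = (2.58 − 0.445) / 2.39 = 0.893 mA.

I_D = 0.893 mA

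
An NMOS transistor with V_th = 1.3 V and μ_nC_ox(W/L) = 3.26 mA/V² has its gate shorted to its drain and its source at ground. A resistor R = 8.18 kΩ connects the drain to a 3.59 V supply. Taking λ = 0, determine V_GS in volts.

With gate tied to drain, V_GS = V_DS ≥ V_GS − V_th, so the device is in saturation.
KCL at the drain: ½ k_n (V_GS − V_th)² = (V_DD − V_GS)/R.
Let x = V_GS − 1.3. Then 13.3 x² + x − 2.29 = 0, giving x = 0.379 V (positive root), so V_GS = 1.68 V.
I_D = (V_DD − V_GS)/R = (3.59 − 1.68) / 8.18 = 0.234 mA.

V_GS = 1.68 V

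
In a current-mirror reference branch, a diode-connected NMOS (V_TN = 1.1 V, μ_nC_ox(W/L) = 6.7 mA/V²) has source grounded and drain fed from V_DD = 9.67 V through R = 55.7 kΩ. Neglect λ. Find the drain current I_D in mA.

With gate tied to drain, V_GS = V_DS ≥ V_GS − V_TN, so the device is in saturation.
KCL at the drain: ½ k_n (V_GS − V_TN)² = (V_DD − V_GS)/R.
Let x = V_GS − 1.1. Then 187 x² + x − 8.57 = 0, giving x = 0.212 V (positive root), so V_GS = 1.31 V.
I_D = (V_DD − V_GS)/R = (9.67 − 1.31) / 55.7 = 0.15 mA.

I_D = 0.150 mA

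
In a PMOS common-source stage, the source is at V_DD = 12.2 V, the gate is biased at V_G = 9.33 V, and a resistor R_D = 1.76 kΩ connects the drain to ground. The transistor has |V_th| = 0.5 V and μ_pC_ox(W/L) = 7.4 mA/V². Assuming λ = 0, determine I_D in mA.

I_D = 6.69 mA

V_SG = V_DD − V_G = 12.2 − 9.33 = 2.87 V, so V_ov = 2.87 − 0.5 = 2.37 V.
Assume saturation: I_D = ½ k_p V_ov² = 0.5 × 7.4 × 2.37² = 20.8 mA, giving V_SD = V_DD − I_D R_D = 12.2 − 20.8 × 1.76 = -24.4 V.
But -24.4 V < V_ov = 2.37 V, so the device is actually in triode.
In triode I_D = k_p[V_ov V_SD − ½ V_SD²] and I_D = (V_DD − V_SD)/R_D. Equating: 6.51 V_SD² − 31.87 V_SD + 12.2 = 0, giving V_SD = 0.419 V (the root below V_ov).
I_D = (12.2 − 0.419) / 1.76 = 6.69 mA.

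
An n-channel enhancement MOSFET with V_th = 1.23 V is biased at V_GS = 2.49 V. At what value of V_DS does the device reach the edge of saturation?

V_DS,sat = 1.26 V

The boundary between triode and saturation is V_DS = V_GS − V_th = V_ov.
V_ov = 2.49 − 1.23 = 1.26 V.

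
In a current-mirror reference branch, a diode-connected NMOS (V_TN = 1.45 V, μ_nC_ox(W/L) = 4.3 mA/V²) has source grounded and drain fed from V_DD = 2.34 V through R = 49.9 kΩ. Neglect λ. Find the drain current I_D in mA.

I_D = 0.0161 mA

With gate tied to drain, V_GS = V_DS ≥ V_GS − V_TN, so the device is in saturation.
KCL at the drain: ½ k_n (V_GS − V_TN)² = (V_DD − V_GS)/R.
Let x = V_GS − 1.45. Then 107 x² + x − 0.89 = 0, giving x = 0.0865 V (positive root), so V_GS = 1.54 V.
I_D = (V_DD − V_GS)/R = (2.34 − 1.54) / 49.9 = 0.0161 mA.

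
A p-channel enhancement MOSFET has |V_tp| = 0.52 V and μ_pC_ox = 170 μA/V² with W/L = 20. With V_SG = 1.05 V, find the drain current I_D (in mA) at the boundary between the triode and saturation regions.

At the boundary V_SD = V_ov = V_SG − |V_tp| = 1.05 − 0.52 = 0.53 V.
k_p = μ_pC_ox · (W/L) = 3.4 mA/V².
I_D = ½ k_p V_ov² = 0.5 × 3.4 × 0.53² = 0.478 mA.

I_D = 0.478 mA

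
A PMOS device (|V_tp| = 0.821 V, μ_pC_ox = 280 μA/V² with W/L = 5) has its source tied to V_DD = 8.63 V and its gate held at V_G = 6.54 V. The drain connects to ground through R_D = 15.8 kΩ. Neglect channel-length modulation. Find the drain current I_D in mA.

I_D = 0.525 mA

V_SG = V_DD − V_G = 8.63 − 6.54 = 2.09 V, so V_ov = 2.09 − 0.821 = 1.27 V.
k_p = μ_pC_ox · (W/L) = 1.4 mA/V².
Assume saturation: I_D = ½ k_p V_ov² = 0.5 × 1.4 × 1.27² = 1.13 mA, giving V_SD = V_DD − I_D R_D = 8.63 − 1.13 × 15.8 = -9.18 V.
But -9.18 V < V_ov = 1.27 V, so the device is actually in triode.
In triode I_D = k_p[V_ov V_SD − ½ V_SD²] and I_D = (V_DD − V_SD)/R_D. Equating: 11.1 V_SD² − 29.07 V_SD + 8.63 = 0, giving V_SD = 0.341 V (the root below V_ov).
I_D = (8.63 − 0.341) / 15.8 = 0.525 mA.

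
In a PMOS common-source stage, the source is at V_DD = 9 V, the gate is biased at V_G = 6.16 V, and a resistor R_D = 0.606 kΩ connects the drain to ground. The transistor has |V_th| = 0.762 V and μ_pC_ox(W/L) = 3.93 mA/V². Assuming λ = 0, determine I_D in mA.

V_SG = V_DD − V_G = 9 − 6.16 = 2.84 V, so V_ov = 2.84 − 0.762 = 2.08 V.
Assume saturation: I_D = ½ k_p V_ov² = 0.5 × 3.93 × 2.08² = 8.49 mA, giving V_SD = V_DD − I_D R_D = 9 − 8.49 × 0.606 = 3.86 V.
V_SD = 3.86 V ≥ V_ov = 2.08 V, confirming saturation.

I_D = 8.49 mA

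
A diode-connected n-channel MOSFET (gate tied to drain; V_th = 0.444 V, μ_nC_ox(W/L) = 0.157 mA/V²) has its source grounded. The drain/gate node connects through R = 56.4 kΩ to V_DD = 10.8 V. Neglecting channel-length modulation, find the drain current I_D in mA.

With gate tied to drain, V_GS = V_DS ≥ V_GS − V_th, so the device is in saturation.
KCL at the drain: ½ k_n (V_GS − V_th)² = (V_DD − V_GS)/R.
Let x = V_GS − 0.444. Then 4.43 x² + x − 10.36 = 0, giving x = 1.42 V (positive root), so V_GS = 1.86 V.
I_D = (V_DD − V_GS)/R = (10.8 − 1.86) / 56.4 = 0.158 mA.

I_D = 0.158 mA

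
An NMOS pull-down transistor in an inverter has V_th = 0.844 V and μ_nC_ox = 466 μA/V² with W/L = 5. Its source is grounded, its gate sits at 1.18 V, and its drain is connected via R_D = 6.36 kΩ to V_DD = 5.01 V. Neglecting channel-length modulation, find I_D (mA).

V_GS = V_G = 1.18 V, so V_ov = 1.18 − 0.844 = 0.336 V.
k_n = μ_nC_ox · (W/L) = 2.33 mA/V².
Assume saturation: I_D = ½ k_n V_ov² = 0.5 × 2.33 × 0.336² = 0.132 mA, giving V_DS = V_DD − I_D R_D = 5.01 − 0.132 × 6.36 = 4.17 V.
V_DS = 4.17 V ≥ V_ov = 0.336 V, confirming saturation.

I_D = 0.132 mA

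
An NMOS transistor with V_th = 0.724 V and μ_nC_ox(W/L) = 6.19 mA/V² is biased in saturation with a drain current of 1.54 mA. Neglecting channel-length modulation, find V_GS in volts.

V_GS = 1.43 V

In saturation I_D = ½ k_n (V_GS − V_th)², so V_GS − V_th = √(2 I_D / k_n) = √(2 × 1.54 / 6.19) = 0.705 V.
V_GS = 0.724 + 0.705 = 1.43 V.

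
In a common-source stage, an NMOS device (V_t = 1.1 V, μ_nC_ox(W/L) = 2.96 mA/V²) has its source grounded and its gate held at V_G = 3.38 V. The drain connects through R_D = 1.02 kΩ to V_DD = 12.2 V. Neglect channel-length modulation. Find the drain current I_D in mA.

I_D = 7.69 mA

V_GS = V_G = 3.38 V, so V_ov = 3.38 − 1.1 = 2.28 V.
Assume saturation: I_D = ½ k_n V_ov² = 0.5 × 2.96 × 2.28² = 7.69 mA, giving V_DS = V_DD − I_D R_D = 12.2 − 7.69 × 1.02 = 4.35 V.
V_DS = 4.35 V ≥ V_ov = 2.28 V, confirming saturation.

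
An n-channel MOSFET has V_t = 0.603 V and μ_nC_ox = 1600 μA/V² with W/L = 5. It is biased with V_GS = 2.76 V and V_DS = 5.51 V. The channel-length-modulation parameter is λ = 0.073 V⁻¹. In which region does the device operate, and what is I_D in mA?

Saturation; I_D = 26.1 mA

k_n = μ_nC_ox · (W/L) = 8 mA/V².
V_ov = V_GS − V_t = 2.76 − 0.603 = 2.16 V.
Since V_DS = 5.51 V ≥ V_ov = 2.16 V, the device is in saturation.
I_D = ½ k_n V_ov² (1 + λ V_DS) = 0.5 × 8 × 2.16² × (1 + 0.073 × 5.51) = 26.1 mA.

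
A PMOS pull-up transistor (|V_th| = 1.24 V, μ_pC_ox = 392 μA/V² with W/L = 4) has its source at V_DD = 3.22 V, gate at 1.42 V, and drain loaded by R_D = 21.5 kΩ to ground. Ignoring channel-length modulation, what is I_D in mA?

I_D = 0.141 mA

V_SG = V_DD − V_G = 3.22 − 1.42 = 1.8 V, so V_ov = 1.8 − 1.24 = 0.56 V.
k_p = μ_pC_ox · (W/L) = 1.568 mA/V².
Assume saturation: I_D = ½ k_p V_ov² = 0.5 × 1.568 × 0.56² = 0.246 mA, giving V_SD = V_DD − I_D R_D = 3.22 − 0.246 × 21.5 = -2.07 V.
But -2.07 V < V_ov = 0.56 V, so the device is actually in triode.
In triode I_D = k_p[V_ov V_SD − ½ V_SD²] and I_D = (V_DD − V_SD)/R_D. Equating: 16.9 V_SD² − 19.88 V_SD + 3.22 = 0, giving V_SD = 0.194 V (the root below V_ov).
I_D = (3.22 − 0.194) / 21.5 = 0.141 mA.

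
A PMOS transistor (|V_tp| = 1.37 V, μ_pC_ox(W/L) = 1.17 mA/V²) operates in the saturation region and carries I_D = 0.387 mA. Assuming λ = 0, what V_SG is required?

V_SG = 2.18 V

In saturation I_D = ½ k_p (V_SG − |V_tp|)², so V_SG − |V_tp| = √(2 I_D / k_p) = √(2 × 0.387 / 1.17) = 0.813 V.
V_SG = 1.37 + 0.813 = 2.18 V.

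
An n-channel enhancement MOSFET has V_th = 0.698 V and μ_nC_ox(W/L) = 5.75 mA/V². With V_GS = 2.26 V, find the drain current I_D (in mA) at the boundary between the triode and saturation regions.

At the boundary V_DS = V_ov = V_GS − V_th = 2.26 − 0.698 = 1.56 V.
I_D = ½ k_n V_ov² = 0.5 × 5.75 × 1.56² = 7.01 mA.

I_D = 7.01 mA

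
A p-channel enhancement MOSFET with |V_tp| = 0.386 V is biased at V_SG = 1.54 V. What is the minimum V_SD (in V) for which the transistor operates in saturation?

V_SD,sat = 1.15 V

The boundary between triode and saturation is V_SD = V_SG − |V_tp| = V_ov.
V_ov = 1.54 − 0.386 = 1.15 V.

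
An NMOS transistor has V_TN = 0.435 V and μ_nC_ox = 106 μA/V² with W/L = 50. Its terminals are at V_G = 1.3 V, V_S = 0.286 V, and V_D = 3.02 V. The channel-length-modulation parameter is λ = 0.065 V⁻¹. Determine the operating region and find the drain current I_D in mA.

Saturation; I_D = 1.05 mA

V_GS = V_G − V_S = 1.3 − 0.286 = 1.01 V; V_DS = V_D − V_S = 3.02 − 0.286 = 2.73 V.
k_n = μ_nC_ox · (W/L) = 5.3 mA/V².
V_ov = V_GS − V_TN = 1.01 − 0.435 = 0.579 V.
Since V_DS = 2.73 V ≥ V_ov = 0.579 V, the device is in saturation.
I_D = ½ k_n V_ov² (1 + λ V_DS) = 0.5 × 5.3 × 0.579² × (1 + 0.065 × 2.73) = 1.05 mA.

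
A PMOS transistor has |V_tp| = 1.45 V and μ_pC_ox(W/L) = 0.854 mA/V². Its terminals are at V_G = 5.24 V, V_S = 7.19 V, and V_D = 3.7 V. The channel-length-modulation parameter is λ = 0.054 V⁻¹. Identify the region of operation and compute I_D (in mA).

Saturation; I_D = 0.127 mA

V_SG = V_S − V_G = 7.19 − 5.24 = 1.95 V; V_SD = V_S − V_D = 7.19 − 3.7 = 3.49 V.
V_ov = V_SG − |V_tp| = 1.95 − 1.45 = 0.5 V.
Since V_SD = 3.49 V ≥ V_ov = 0.5 V, the device is in saturation.
I_D = ½ k_p V_ov² (1 + λ V_SD) = 0.5 × 0.854 × 0.5² × (1 + 0.054 × 3.49) = 0.127 mA.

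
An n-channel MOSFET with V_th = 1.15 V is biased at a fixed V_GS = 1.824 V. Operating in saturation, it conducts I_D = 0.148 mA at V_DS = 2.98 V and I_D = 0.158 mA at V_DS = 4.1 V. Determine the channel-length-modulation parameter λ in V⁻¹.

λ = 0.0736 V⁻¹

With V_GS fixed, I_D ∝ (1 + λ V_DS) in saturation, so I_D2/I_D1 = (1 + λ V_DS2)/(1 + λ V_DS1).
0.158/0.148 = 1.068 = (1 + 4.1 λ)/(1 + 2.98 λ).
Solving: λ (I_D1 V_DS2 − I_D2 V_DS1) = I_D2 − I_D1, so λ = (0.158 − 0.148) / (0.148 × 4.1 − 0.158 × 2.98) = 0.01 / 0.136 = 0.0736 V⁻¹.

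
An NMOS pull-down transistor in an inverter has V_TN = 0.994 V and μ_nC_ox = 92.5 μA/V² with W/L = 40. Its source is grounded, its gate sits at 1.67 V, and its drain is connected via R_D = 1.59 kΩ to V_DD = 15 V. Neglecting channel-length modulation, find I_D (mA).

V_GS = V_G = 1.67 V, so V_ov = 1.67 − 0.994 = 0.676 V.
k_n = μ_nC_ox · (W/L) = 3.7 mA/V².
Assume saturation: I_D = ½ k_n V_ov² = 0.5 × 3.7 × 0.676² = 0.845 mA, giving V_DS = V_DD − I_D R_D = 15 − 0.845 × 1.59 = 13.7 V.
V_DS = 13.7 V ≥ V_ov = 0.676 V, confirming saturation.

I_D = 0.845 mA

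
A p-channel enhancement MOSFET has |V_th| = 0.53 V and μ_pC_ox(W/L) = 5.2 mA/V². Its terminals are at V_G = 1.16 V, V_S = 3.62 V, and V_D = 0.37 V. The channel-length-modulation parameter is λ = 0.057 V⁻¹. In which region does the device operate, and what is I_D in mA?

Saturation; I_D = 11.5 mA

V_SG = V_S − V_G = 3.62 − 1.16 = 2.46 V; V_SD = V_S − V_D = 3.62 − 0.37 = 3.25 V.
V_ov = V_SG − |V_th| = 2.46 − 0.53 = 1.93 V.
Since V_SD = 3.25 V ≥ V_ov = 1.93 V, the device is in saturation.
I_D = ½ k_p V_ov² (1 + λ V_SD) = 0.5 × 5.2 × 1.93² × (1 + 0.057 × 3.25) = 11.5 mA.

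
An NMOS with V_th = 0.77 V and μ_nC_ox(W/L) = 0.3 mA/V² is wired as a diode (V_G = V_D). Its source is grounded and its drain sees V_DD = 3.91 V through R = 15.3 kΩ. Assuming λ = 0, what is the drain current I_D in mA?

I_D = 0.142 mA

With gate tied to drain, V_GS = V_DS ≥ V_GS − V_th, so the device is in saturation.
KCL at the drain: ½ k_n (V_GS − V_th)² = (V_DD − V_GS)/R.
Let x = V_GS − 0.77. Then 2.29 x² + x − 3.14 = 0, giving x = 0.972 V (positive root), so V_GS = 1.74 V.
I_D = (V_DD − V_GS)/R = (3.91 − 1.74) / 15.3 = 0.142 mA.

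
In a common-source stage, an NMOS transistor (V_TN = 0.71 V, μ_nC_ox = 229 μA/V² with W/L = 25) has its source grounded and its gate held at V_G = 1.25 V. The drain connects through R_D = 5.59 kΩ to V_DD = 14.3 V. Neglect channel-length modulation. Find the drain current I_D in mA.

V_GS = V_G = 1.25 V, so V_ov = 1.25 − 0.71 = 0.54 V.
k_n = μ_nC_ox · (W/L) = 5.725 mA/V².
Assume saturation: I_D = ½ k_n V_ov² = 0.5 × 5.725 × 0.54² = 0.835 mA, giving V_DS = V_DD − I_D R_D = 14.3 − 0.835 × 5.59 = 9.63 V.
V_DS = 9.63 V ≥ V_ov = 0.54 V, confirming saturation.

I_D = 0.835 mA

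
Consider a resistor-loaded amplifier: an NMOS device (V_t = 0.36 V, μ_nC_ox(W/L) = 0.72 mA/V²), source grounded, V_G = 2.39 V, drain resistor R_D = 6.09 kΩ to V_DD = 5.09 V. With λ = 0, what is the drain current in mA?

V_GS = V_G = 2.39 V, so V_ov = 2.39 − 0.36 = 2.03 V.
Assume saturation: I_D = ½ k_n V_ov² = 0.5 × 0.72 × 2.03² = 1.48 mA, giving V_DS = V_DD − I_D R_D = 5.09 − 1.48 × 6.09 = -3.94 V.
But -3.94 V < V_ov = 2.03 V, so the device is actually in triode.
In triode I_D = k_n[V_ov V_DS − ½ V_DS²] and I_D = (V_DD − V_DS)/R_D. Equating: 2.19 V_DS² − 9.901 V_DS + 5.09 = 0, giving V_DS = 0.592 V (the root below V_ov).
I_D = (5.09 − 0.592) / 6.09 = 0.739 mA.

I_D = 0.739 mA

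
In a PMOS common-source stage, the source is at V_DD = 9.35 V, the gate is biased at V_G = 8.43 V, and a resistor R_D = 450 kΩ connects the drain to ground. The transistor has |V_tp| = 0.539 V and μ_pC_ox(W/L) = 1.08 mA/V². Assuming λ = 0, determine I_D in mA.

I_D = 0.0207 mA

V_SG = V_DD − V_G = 9.35 − 8.43 = 0.92 V, so V_ov = 0.92 − 0.539 = 0.381 V.
Assume saturation: I_D = ½ k_p V_ov² = 0.5 × 1.08 × 0.381² = 0.0784 mA, giving V_SD = V_DD − I_D R_D = 9.35 − 0.0784 × 450 = -25.9 V.
But -25.9 V < V_ov = 0.381 V, so the device is actually in triode.
In triode I_D = k_p[V_ov V_SD − ½ V_SD²] and I_D = (V_DD − V_SD)/R_D. Equating: 243 V_SD² − 186.2 V_SD + 9.35 = 0, giving V_SD = 0.054 V (the root below V_ov).
I_D = (9.35 − 0.054) / 450 = 0.0207 mA.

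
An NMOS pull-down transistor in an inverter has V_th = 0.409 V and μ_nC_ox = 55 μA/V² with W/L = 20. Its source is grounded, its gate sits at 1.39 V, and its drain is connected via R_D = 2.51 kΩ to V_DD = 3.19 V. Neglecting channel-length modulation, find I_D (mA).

I_D = 0.529 mA

V_GS = V_G = 1.39 V, so V_ov = 1.39 − 0.409 = 0.981 V.
k_n = μ_nC_ox · (W/L) = 1.1 mA/V².
Assume saturation: I_D = ½ k_n V_ov² = 0.5 × 1.1 × 0.981² = 0.529 mA, giving V_DS = V_DD − I_D R_D = 3.19 − 0.529 × 2.51 = 1.86 V.
V_DS = 1.86 V ≥ V_ov = 0.981 V, confirming saturation.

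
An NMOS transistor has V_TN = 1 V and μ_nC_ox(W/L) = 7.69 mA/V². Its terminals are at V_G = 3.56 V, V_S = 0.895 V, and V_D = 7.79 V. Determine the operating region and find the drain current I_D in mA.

Saturation; I_D = 10.7 mA

V_GS = V_G − V_S = 3.56 − 0.895 = 2.67 V; V_DS = V_D − V_S = 7.79 − 0.895 = 6.89 V.
V_ov = V_GS − V_TN = 2.67 − 1 = 1.67 V.
Since V_DS = 6.89 V ≥ V_ov = 1.67 V, the device is in saturation.
I_D = ½ k_n V_ov² = 0.5 × 7.69 × 1.67² = 10.7 mA.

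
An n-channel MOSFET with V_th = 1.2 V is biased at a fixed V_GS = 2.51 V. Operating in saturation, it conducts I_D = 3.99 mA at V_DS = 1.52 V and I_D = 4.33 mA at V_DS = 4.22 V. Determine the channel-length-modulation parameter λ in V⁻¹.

λ = 0.0332 V⁻¹

With V_GS fixed, I_D ∝ (1 + λ V_DS) in saturation, so I_D2/I_D1 = (1 + λ V_DS2)/(1 + λ V_DS1).
4.33/3.99 = 1.085 = (1 + 4.22 λ)/(1 + 1.52 λ).
Solving: λ (I_D1 V_DS2 − I_D2 V_DS1) = I_D2 − I_D1, so λ = (4.33 − 3.99) / (3.99 × 4.22 − 4.33 × 1.52) = 0.34 / 10.3 = 0.0332 V⁻¹.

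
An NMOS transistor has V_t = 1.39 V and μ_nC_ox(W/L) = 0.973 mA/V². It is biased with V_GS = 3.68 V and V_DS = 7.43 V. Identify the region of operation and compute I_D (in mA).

V_ov = V_GS − V_t = 3.68 − 1.39 = 2.29 V.
Since V_DS = 7.43 V ≥ V_ov = 2.29 V, the device is in saturation.
I_D = ½ k_n V_ov² = 0.5 × 0.973 × 2.29² = 2.55 mA.

Saturation; I_D = 2.55 mA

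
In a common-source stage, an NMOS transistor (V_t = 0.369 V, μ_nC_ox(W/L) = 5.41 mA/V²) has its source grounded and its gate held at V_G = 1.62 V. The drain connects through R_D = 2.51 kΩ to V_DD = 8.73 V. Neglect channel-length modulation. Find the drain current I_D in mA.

V_GS = V_G = 1.62 V, so V_ov = 1.62 − 0.369 = 1.25 V.
Assume saturation: I_D = ½ k_n V_ov² = 0.5 × 5.41 × 1.25² = 4.23 mA, giving V_DS = V_DD − I_D R_D = 8.73 − 4.23 × 2.51 = -1.9 V.
But -1.9 V < V_ov = 1.25 V, so the device is actually in triode.
In triode I_D = k_n[V_ov V_DS − ½ V_DS²] and I_D = (V_DD − V_DS)/R_D. Equating: 6.79 V_DS² − 17.99 V_DS + 8.73 = 0, giving V_DS = 0.64 V (the root below V_ov).
I_D = (8.73 − 0.64) / 2.51 = 3.22 mA.

I_D = 3.22 mA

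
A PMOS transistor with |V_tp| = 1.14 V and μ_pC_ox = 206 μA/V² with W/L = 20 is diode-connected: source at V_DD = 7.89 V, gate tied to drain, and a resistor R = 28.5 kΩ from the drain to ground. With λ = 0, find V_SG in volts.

V_SG = 1.47 V

With gate tied to drain, V_SG = V_SD ≥ V_SG − |V_tp|, so the device is in saturation.
k_p = μ_pC_ox · (W/L) = 4.12 mA/V².
KCL at the drain: ½ k_p (V_SG − |V_tp|)² = (V_DD − V_SG)/R.
Let x = V_SG − 1.14. Then 58.7 x² + x − 6.75 = 0, giving x = 0.331 V (positive root), so V_SG = 1.47 V.
I_D = (V_DD − V_SG)/R = (7.89 − 1.47) / 28.5 = 0.225 mA.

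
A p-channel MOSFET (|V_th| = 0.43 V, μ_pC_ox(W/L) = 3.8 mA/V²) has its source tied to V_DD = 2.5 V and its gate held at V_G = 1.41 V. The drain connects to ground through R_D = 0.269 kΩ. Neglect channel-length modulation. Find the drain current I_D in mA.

I_D = 0.828 mA

V_SG = V_DD − V_G = 2.5 − 1.41 = 1.09 V, so V_ov = 1.09 − 0.43 = 0.66 V.
Assume saturation: I_D = ½ k_p V_ov² = 0.5 × 3.8 × 0.66² = 0.828 mA, giving V_SD = V_DD − I_D R_D = 2.5 − 0.828 × 0.269 = 2.28 V.
V_SD = 2.28 V ≥ V_ov = 0.66 V, confirming saturation.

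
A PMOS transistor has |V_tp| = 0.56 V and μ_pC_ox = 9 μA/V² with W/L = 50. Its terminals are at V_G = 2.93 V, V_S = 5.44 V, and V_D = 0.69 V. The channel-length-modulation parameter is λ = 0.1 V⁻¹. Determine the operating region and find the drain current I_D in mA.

Saturation; I_D = 1.26 mA

V_SG = V_S − V_G = 5.44 − 2.93 = 2.51 V; V_SD = V_S − V_D = 5.44 − 0.69 = 4.75 V.
k_p = μ_pC_ox · (W/L) = 0.45 mA/V².
V_ov = V_SG − |V_tp| = 2.51 − 0.56 = 1.95 V.
Since V_SD = 4.75 V ≥ V_ov = 1.95 V, the device is in saturation.
I_D = ½ k_p V_ov² (1 + λ V_SD) = 0.5 × 0.45 × 1.95² × (1 + 0.1 × 4.75) = 1.26 mA.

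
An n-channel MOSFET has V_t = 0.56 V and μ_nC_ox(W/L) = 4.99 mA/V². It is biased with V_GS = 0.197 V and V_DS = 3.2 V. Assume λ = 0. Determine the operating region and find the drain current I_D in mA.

V_GS = 0.197 V < V_t = 0.56 V, so the transistor is in cutoff.

Cutoff; I_D = 0 mA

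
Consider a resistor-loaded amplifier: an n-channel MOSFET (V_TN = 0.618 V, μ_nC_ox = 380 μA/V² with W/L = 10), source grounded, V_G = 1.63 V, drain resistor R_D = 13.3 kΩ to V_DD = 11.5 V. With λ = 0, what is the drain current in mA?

V_GS = V_G = 1.63 V, so V_ov = 1.63 − 0.618 = 1.01 V.
k_n = μ_nC_ox · (W/L) = 3.8 mA/V².
Assume saturation: I_D = ½ k_n V_ov² = 0.5 × 3.8 × 1.01² = 1.95 mA, giving V_DS = V_DD − I_D R_D = 11.5 − 1.95 × 13.3 = -14.4 V.
But -14.4 V < V_ov = 1.01 V, so the device is actually in triode.
In triode I_D = k_n[V_ov V_DS − ½ V_DS²] and I_D = (V_DD − V_DS)/R_D. Equating: 25.3 V_DS² − 52.15 V_DS + 11.5 = 0, giving V_DS = 0.251 V (the root below V_ov).
I_D = (11.5 − 0.251) / 13.3 = 0.846 mA.

I_D = 0.846 mA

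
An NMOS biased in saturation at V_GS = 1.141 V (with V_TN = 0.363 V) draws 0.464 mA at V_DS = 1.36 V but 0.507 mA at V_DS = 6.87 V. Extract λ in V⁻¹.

λ = 0.0172 V⁻¹

With V_GS fixed, I_D ∝ (1 + λ V_DS) in saturation, so I_D2/I_D1 = (1 + λ V_DS2)/(1 + λ V_DS1).
0.507/0.464 = 1.093 = (1 + 6.87 λ)/(1 + 1.36 λ).
Solving: λ (I_D1 V_DS2 − I_D2 V_DS1) = I_D2 − I_D1, so λ = (0.507 − 0.464) / (0.464 × 6.87 − 0.507 × 1.36) = 0.043 / 2.5 = 0.0172 V⁻¹.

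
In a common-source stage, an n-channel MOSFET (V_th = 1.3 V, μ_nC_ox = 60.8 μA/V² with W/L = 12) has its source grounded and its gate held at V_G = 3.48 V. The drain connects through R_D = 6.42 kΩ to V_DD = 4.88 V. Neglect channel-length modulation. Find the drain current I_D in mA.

V_GS = V_G = 3.48 V, so V_ov = 3.48 − 1.3 = 2.18 V.
k_n = μ_nC_ox · (W/L) = 0.7296 mA/V².
Assume saturation: I_D = ½ k_n V_ov² = 0.5 × 0.7296 × 2.18² = 1.73 mA, giving V_DS = V_DD − I_D R_D = 4.88 − 1.73 × 6.42 = -6.25 V.
But -6.25 V < V_ov = 2.18 V, so the device is actually in triode.
In triode I_D = k_n[V_ov V_DS − ½ V_DS²] and I_D = (V_DD − V_DS)/R_D. Equating: 2.34 V_DS² − 11.21 V_DS + 4.88 = 0, giving V_DS = 0.484 V (the root below V_ov).
I_D = (4.88 − 0.484) / 6.42 = 0.685 mA.

I_D = 0.685 mA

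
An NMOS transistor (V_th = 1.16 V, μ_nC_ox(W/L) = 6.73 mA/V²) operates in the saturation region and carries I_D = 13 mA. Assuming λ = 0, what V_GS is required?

In saturation I_D = ½ k_n (V_GS − V_th)², so V_GS − V_th = √(2 I_D / k_n) = √(2 × 13 / 6.73) = 1.97 V.
V_GS = 1.16 + 1.97 = 3.13 V.

V_GS = 3.13 V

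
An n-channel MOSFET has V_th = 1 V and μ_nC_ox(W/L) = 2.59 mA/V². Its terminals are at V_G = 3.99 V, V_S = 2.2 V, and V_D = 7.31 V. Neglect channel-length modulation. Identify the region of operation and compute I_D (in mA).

Saturation; I_D = 0.808 mA

V_GS = V_G − V_S = 3.99 − 2.2 = 1.79 V; V_DS = V_D − V_S = 7.31 − 2.2 = 5.11 V.
V_ov = V_GS − V_th = 1.79 − 1 = 0.79 V.
Since V_DS = 5.11 V ≥ V_ov = 0.79 V, the device is in saturation.
I_D = ½ k_n V_ov² = 0.5 × 2.59 × 0.79² = 0.808 mA.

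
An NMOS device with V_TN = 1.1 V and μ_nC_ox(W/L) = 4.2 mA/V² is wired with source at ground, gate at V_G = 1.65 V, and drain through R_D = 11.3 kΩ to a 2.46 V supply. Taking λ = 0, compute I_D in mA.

V_GS = V_G = 1.65 V, so V_ov = 1.65 − 1.1 = 0.55 V.
Assume saturation: I_D = ½ k_n V_ov² = 0.5 × 4.2 × 0.55² = 0.635 mA, giving V_DS = V_DD − I_D R_D = 2.46 − 0.635 × 11.3 = -4.72 V.
But -4.72 V < V_ov = 0.55 V, so the device is actually in triode.
In triode I_D = k_n[V_ov V_DS − ½ V_DS²] and I_D = (V_DD − V_DS)/R_D. Equating: 23.7 V_DS² − 27.1 V_DS + 2.46 = 0, giving V_DS = 0.0994 V (the root below V_ov).
I_D = (2.46 − 0.0994) / 11.3 = 0.209 mA.

I_D = 0.209 mA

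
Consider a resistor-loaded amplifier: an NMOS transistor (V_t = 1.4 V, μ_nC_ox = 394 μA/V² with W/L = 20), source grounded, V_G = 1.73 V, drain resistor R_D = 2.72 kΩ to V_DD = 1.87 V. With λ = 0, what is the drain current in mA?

V_GS = V_G = 1.73 V, so V_ov = 1.73 − 1.4 = 0.33 V.
k_n = μ_nC_ox · (W/L) = 7.88 mA/V².
Assume saturation: I_D = ½ k_n V_ov² = 0.5 × 7.88 × 0.33² = 0.429 mA, giving V_DS = V_DD − I_D R_D = 1.87 − 0.429 × 2.72 = 0.703 V.
V_DS = 0.703 V ≥ V_ov = 0.33 V, confirming saturation.

I_D = 0.429 mA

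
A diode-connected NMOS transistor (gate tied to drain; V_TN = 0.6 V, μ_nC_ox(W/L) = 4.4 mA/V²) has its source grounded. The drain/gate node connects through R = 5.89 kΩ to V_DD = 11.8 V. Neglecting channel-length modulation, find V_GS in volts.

V_GS = 1.49 V

With gate tied to drain, V_GS = V_DS ≥ V_GS − V_TN, so the device is in saturation.
KCL at the drain: ½ k_n (V_GS − V_TN)² = (V_DD − V_GS)/R.
Let x = V_GS − 0.6. Then 13 x² + x − 11.2 = 0, giving x = 0.892 V (positive root), so V_GS = 1.49 V.
I_D = (V_DD − V_GS)/R = (11.8 − 1.49) / 5.89 = 1.75 mA.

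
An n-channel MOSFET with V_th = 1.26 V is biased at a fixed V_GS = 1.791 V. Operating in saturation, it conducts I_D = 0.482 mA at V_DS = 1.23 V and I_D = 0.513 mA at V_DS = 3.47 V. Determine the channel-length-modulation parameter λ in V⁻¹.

λ = 0.0298 V⁻¹

With V_GS fixed, I_D ∝ (1 + λ V_DS) in saturation, so I_D2/I_D1 = (1 + λ V_DS2)/(1 + λ V_DS1).
0.513/0.482 = 1.064 = (1 + 3.47 λ)/(1 + 1.23 λ).
Solving: λ (I_D1 V_DS2 − I_D2 V_DS1) = I_D2 − I_D1, so λ = (0.513 − 0.482) / (0.482 × 3.47 − 0.513 × 1.23) = 0.031 / 1.04 = 0.0298 V⁻¹.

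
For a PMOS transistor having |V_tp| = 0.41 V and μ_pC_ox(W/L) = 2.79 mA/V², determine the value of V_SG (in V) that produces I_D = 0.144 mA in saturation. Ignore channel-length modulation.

V_SG = 0.731 V

In saturation I_D = ½ k_p (V_SG − |V_tp|)², so V_SG − |V_tp| = √(2 I_D / k_p) = √(2 × 0.144 / 2.79) = 0.321 V.
V_SG = 0.41 + 0.321 = 0.731 V.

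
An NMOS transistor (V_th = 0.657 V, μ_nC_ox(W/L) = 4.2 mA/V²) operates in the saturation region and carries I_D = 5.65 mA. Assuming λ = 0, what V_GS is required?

V_GS = 2.30 V

In saturation I_D = ½ k_n (V_GS − V_th)², so V_GS − V_th = √(2 I_D / k_n) = √(2 × 5.65 / 4.2) = 1.64 V.
V_GS = 0.657 + 1.64 = 2.3 V.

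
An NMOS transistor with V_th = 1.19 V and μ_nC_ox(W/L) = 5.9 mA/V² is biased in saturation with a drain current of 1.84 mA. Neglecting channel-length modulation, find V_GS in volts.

In saturation I_D = ½ k_n (V_GS − V_th)², so V_GS − V_th = √(2 I_D / k_n) = √(2 × 1.84 / 5.9) = 0.79 V.
V_GS = 1.19 + 0.79 = 1.98 V.

V_GS = 1.98 V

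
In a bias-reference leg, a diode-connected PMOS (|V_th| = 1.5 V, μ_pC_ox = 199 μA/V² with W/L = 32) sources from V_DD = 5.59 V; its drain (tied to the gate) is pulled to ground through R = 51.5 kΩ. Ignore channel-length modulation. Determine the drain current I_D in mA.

With gate tied to drain, V_SG = V_SD ≥ V_SG − |V_th|, so the device is in saturation.
k_p = μ_pC_ox · (W/L) = 6.368 mA/V².
KCL at the drain: ½ k_p (V_SG − |V_th|)² = (V_DD − V_SG)/R.
Let x = V_SG − 1.5. Then 164 x² + x − 4.09 = 0, giving x = 0.155 V (positive root), so V_SG = 1.65 V.
I_D = (V_DD − V_SG)/R = (5.59 − 1.65) / 51.5 = 0.0764 mA.

I_D = 0.0764 mA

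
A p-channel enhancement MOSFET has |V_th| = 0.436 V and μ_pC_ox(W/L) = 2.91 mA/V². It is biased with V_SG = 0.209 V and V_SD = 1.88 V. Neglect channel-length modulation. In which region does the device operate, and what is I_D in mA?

V_SG = 0.209 V < |V_th| = 0.436 V, so the transistor is in cutoff.

Cutoff; I_D = 0 mA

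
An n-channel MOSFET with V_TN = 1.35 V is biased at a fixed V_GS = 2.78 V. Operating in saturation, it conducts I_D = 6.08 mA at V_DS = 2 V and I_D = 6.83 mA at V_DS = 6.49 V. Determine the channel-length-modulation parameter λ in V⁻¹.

λ = 0.0291 V⁻¹

With V_GS fixed, I_D ∝ (1 + λ V_DS) in saturation, so I_D2/I_D1 = (1 + λ V_DS2)/(1 + λ V_DS1).
6.83/6.08 = 1.123 = (1 + 6.49 λ)/(1 + 2 λ).
Solving: λ (I_D1 V_DS2 − I_D2 V_DS1) = I_D2 − I_D1, so λ = (6.83 − 6.08) / (6.08 × 6.49 − 6.83 × 2) = 0.75 / 25.8 = 0.0291 V⁻¹.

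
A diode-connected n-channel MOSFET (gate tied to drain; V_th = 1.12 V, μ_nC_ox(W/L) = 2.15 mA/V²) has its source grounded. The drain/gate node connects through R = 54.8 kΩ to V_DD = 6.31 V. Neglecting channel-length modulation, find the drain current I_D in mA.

I_D = 0.0894 mA

With gate tied to drain, V_GS = V_DS ≥ V_GS − V_th, so the device is in saturation.
KCL at the drain: ½ k_n (V_GS − V_th)² = (V_DD − V_GS)/R.
Let x = V_GS − 1.12. Then 58.9 x² + x − 5.19 = 0, giving x = 0.288 V (positive root), so V_GS = 1.41 V.
I_D = (V_DD − V_GS)/R = (6.31 − 1.41) / 54.8 = 0.0894 mA.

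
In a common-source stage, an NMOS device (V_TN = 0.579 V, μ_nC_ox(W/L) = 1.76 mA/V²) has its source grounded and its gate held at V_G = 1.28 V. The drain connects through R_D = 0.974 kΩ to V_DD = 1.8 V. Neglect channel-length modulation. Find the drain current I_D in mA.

V_GS = V_G = 1.28 V, so V_ov = 1.28 − 0.579 = 0.701 V.
Assume saturation: I_D = ½ k_n V_ov² = 0.5 × 1.76 × 0.701² = 0.432 mA, giving V_DS = V_DD − I_D R_D = 1.8 − 0.432 × 0.974 = 1.38 V.
V_DS = 1.38 V ≥ V_ov = 0.701 V, confirming saturation.

I_D = 0.432 mA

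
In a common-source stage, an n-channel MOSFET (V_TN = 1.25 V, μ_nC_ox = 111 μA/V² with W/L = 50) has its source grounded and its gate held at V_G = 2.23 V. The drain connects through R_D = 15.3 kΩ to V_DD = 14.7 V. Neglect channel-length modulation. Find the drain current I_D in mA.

I_D = 0.948 mA

V_GS = V_G = 2.23 V, so V_ov = 2.23 − 1.25 = 0.98 V.
k_n = μ_nC_ox · (W/L) = 5.55 mA/V².
Assume saturation: I_D = ½ k_n V_ov² = 0.5 × 5.55 × 0.98² = 2.67 mA, giving V_DS = V_DD − I_D R_D = 14.7 − 2.67 × 15.3 = -26.1 V.
But -26.1 V < V_ov = 0.98 V, so the device is actually in triode.
In triode I_D = k_n[V_ov V_DS − ½ V_DS²] and I_D = (V_DD − V_DS)/R_D. Equating: 42.5 V_DS² − 84.22 V_DS + 14.7 = 0, giving V_DS = 0.193 V (the root below V_ov).
I_D = (14.7 − 0.193) / 15.3 = 0.948 mA.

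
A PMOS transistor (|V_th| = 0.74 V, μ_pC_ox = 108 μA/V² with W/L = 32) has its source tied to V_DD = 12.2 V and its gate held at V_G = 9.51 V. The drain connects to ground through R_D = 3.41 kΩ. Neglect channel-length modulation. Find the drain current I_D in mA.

I_D = 3.40 mA

V_SG = V_DD − V_G = 12.2 − 9.51 = 2.69 V, so V_ov = 2.69 − 0.74 = 1.95 V.
k_p = μ_pC_ox · (W/L) = 3.456 mA/V².
Assume saturation: I_D = ½ k_p V_ov² = 0.5 × 3.456 × 1.95² = 6.57 mA, giving V_SD = V_DD − I_D R_D = 12.2 − 6.57 × 3.41 = -10.2 V.
But -10.2 V < V_ov = 1.95 V, so the device is actually in triode.
In triode I_D = k_p[V_ov V_SD − ½ V_SD²] and I_D = (V_DD − V_SD)/R_D. Equating: 5.89 V_SD² − 23.98 V_SD + 12.2 = 0, giving V_SD = 0.596 V (the root below V_ov).
I_D = (12.2 − 0.596) / 3.41 = 3.4 mA.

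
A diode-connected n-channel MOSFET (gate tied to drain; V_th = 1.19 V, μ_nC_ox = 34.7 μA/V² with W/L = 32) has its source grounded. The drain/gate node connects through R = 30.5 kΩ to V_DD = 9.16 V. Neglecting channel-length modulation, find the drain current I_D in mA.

With gate tied to drain, V_GS = V_DS ≥ V_GS − V_th, so the device is in saturation.
k_n = μ_nC_ox · (W/L) = 1.11 mA/V².
KCL at the drain: ½ k_n (V_GS − V_th)² = (V_DD − V_GS)/R.
Let x = V_GS − 1.19. Then 16.9 x² + x − 7.97 = 0, giving x = 0.657 V (positive root), so V_GS = 1.85 V.
I_D = (V_DD − V_GS)/R = (9.16 − 1.85) / 30.5 = 0.24 mA.

I_D = 0.240 mA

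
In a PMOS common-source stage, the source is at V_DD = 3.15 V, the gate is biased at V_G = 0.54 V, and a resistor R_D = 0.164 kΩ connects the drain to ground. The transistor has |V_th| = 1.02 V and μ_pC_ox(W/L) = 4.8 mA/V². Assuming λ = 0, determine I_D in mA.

V_SG = V_DD − V_G = 3.15 − 0.54 = 2.61 V, so V_ov = 2.61 − 1.02 = 1.59 V.
Assume saturation: I_D = ½ k_p V_ov² = 0.5 × 4.8 × 1.59² = 6.07 mA, giving V_SD = V_DD − I_D R_D = 3.15 − 6.07 × 0.164 = 2.15 V.
V_SD = 2.15 V ≥ V_ov = 1.59 V, confirming saturation.

I_D = 6.07 mA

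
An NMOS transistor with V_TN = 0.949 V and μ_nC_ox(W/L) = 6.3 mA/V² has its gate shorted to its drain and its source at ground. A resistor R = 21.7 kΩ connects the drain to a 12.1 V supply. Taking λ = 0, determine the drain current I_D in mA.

With gate tied to drain, V_GS = V_DS ≥ V_GS − V_TN, so the device is in saturation.
KCL at the drain: ½ k_n (V_GS − V_TN)² = (V_DD − V_GS)/R.
Let x = V_GS − 0.949. Then 68.4 x² + x − 11.15 = 0, giving x = 0.397 V (positive root), so V_GS = 1.35 V.
I_D = (V_DD − V_GS)/R = (12.1 − 1.35) / 21.7 = 0.496 mA.

I_D = 0.496 mA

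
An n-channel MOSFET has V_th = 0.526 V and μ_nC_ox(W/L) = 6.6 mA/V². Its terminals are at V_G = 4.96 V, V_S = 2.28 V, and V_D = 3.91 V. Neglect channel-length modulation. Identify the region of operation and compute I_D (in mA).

V_GS = V_G − V_S = 4.96 − 2.28 = 2.68 V; V_DS = V_D − V_S = 3.91 − 2.28 = 1.63 V.
V_ov = V_GS − V_th = 2.68 − 0.526 = 2.15 V.
Since V_DS = 1.63 V < V_ov = 2.15 V, the device is in the triode region.
I_D = k_n [V_ov · V_DS − ½ V_DS²] = 6.6 × [2.15 × 1.63 − 0.5 × 1.63²] = 14.4 mA.

Triode; I_D = 14.4 mA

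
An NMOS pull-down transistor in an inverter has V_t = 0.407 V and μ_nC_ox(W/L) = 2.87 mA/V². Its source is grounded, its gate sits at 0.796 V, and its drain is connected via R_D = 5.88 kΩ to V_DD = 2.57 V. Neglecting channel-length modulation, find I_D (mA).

I_D = 0.217 mA

V_GS = V_G = 0.796 V, so V_ov = 0.796 − 0.407 = 0.389 V.
Assume saturation: I_D = ½ k_n V_ov² = 0.5 × 2.87 × 0.389² = 0.217 mA, giving V_DS = V_DD − I_D R_D = 2.57 − 0.217 × 5.88 = 1.29 V.
V_DS = 1.29 V ≥ V_ov = 0.389 V, confirming saturation.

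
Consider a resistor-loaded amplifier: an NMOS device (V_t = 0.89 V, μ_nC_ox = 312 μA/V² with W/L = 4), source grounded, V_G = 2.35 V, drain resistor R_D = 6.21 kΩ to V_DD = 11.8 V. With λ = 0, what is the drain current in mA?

I_D = 1.33 mA

V_GS = V_G = 2.35 V, so V_ov = 2.35 − 0.89 = 1.46 V.
k_n = μ_nC_ox · (W/L) = 1.248 mA/V².
Assume saturation: I_D = ½ k_n V_ov² = 0.5 × 1.248 × 1.46² = 1.33 mA, giving V_DS = V_DD − I_D R_D = 11.8 − 1.33 × 6.21 = 3.54 V.
V_DS = 3.54 V ≥ V_ov = 1.46 V, confirming saturation.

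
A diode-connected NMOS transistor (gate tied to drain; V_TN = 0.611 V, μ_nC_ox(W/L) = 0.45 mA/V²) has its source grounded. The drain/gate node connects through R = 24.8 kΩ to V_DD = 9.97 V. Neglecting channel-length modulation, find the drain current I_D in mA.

I_D = 0.329 mA

With gate tied to drain, V_GS = V_DS ≥ V_GS − V_TN, so the device is in saturation.
KCL at the drain: ½ k_n (V_GS − V_TN)² = (V_DD − V_GS)/R.
Let x = V_GS − 0.611. Then 5.58 x² + x − 9.359 = 0, giving x = 1.21 V (positive root), so V_GS = 1.82 V.
I_D = (V_DD − V_GS)/R = (9.97 − 1.82) / 24.8 = 0.329 mA.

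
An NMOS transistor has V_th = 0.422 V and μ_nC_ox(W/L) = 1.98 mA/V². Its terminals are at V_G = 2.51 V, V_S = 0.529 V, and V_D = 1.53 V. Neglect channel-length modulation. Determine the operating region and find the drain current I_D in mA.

V_GS = V_G − V_S = 2.51 − 0.529 = 1.98 V; V_DS = V_D − V_S = 1.53 − 0.529 = 1 V.
V_ov = V_GS − V_th = 1.98 − 0.422 = 1.56 V.
Since V_DS = 1 V < V_ov = 1.56 V, the device is in the triode region.
I_D = k_n [V_ov · V_DS − ½ V_DS²] = 1.98 × [1.56 × 1 − 0.5 × 1²] = 2.1 mA.

Triode; I_D = 2.10 mA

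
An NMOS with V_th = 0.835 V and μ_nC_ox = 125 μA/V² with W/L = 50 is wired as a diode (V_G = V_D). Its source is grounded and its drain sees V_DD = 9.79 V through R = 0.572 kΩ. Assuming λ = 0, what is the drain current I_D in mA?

I_D = 12.2 mA

With gate tied to drain, V_GS = V_DS ≥ V_GS − V_th, so the device is in saturation.
k_n = μ_nC_ox · (W/L) = 6.25 mA/V².
KCL at the drain: ½ k_n (V_GS − V_th)² = (V_DD − V_GS)/R.
Let x = V_GS − 0.835. Then 1.79 x² + x − 8.955 = 0, giving x = 1.98 V (positive root), so V_GS = 2.81 V.
I_D = (V_DD − V_GS)/R = (9.79 − 2.81) / 0.572 = 12.2 mA.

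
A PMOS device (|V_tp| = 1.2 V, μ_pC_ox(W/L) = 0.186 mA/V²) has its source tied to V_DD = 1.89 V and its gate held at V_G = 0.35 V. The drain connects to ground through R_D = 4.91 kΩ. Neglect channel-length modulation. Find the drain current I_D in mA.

I_D = 0.0108 mA

V_SG = V_DD − V_G = 1.89 − 0.35 = 1.54 V, so V_ov = 1.54 − 1.2 = 0.34 V.
Assume saturation: I_D = ½ k_p V_ov² = 0.5 × 0.186 × 0.34² = 0.0108 mA, giving V_SD = V_DD − I_D R_D = 1.89 − 0.0108 × 4.91 = 1.84 V.
V_SD = 1.84 V ≥ V_ov = 0.34 V, confirming saturation.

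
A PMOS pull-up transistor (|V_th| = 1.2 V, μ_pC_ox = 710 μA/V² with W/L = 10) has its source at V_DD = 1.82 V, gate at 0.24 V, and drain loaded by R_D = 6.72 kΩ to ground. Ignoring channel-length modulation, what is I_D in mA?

V_SG = V_DD − V_G = 1.82 − 0.24 = 1.58 V, so V_ov = 1.58 − 1.2 = 0.38 V.
k_p = μ_pC_ox · (W/L) = 7.1 mA/V².
Assume saturation: I_D = ½ k_p V_ov² = 0.5 × 7.1 × 0.38² = 0.513 mA, giving V_SD = V_DD − I_D R_D = 1.82 − 0.513 × 6.72 = -1.62 V.
But -1.62 V < V_ov = 0.38 V, so the device is actually in triode.
In triode I_D = k_p[V_ov V_SD − ½ V_SD²] and I_D = (V_DD − V_SD)/R_D. Equating: 23.9 V_SD² − 19.13 V_SD + 1.82 = 0, giving V_SD = 0.11 V (the root below V_ov).
I_D = (1.82 − 0.11) / 6.72 = 0.254 mA.

I_D = 0.254 mA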